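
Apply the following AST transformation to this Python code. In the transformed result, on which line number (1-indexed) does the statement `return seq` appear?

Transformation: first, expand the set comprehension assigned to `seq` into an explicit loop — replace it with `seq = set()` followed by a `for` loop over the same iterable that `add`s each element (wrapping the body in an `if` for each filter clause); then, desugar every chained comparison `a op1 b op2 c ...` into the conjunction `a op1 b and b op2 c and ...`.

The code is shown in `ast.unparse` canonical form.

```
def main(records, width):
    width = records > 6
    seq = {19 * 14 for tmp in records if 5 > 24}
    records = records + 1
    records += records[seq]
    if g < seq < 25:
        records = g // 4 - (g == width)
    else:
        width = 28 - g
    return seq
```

13

Transformed code:
def main(records, width):
    width = records > 6
    seq = set()
    for tmp in records:
        if 5 > 24:
            seq.add(19 * 14)
    records = records + 1
    records += records[seq]
    if g < seq and seq < 25:
        records = g // 4 - (g == width)
    else:
        width = 28 - g
    return seq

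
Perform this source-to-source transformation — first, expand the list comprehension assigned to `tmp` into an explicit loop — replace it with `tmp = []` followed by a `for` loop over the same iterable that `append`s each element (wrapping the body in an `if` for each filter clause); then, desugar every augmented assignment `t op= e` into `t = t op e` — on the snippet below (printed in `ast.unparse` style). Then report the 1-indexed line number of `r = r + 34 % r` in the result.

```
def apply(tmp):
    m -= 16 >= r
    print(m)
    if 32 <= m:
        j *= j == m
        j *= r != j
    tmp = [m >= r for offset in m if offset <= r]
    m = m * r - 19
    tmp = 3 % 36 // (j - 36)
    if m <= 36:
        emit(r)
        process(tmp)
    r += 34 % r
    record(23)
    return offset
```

Transformed code:
def apply(tmp):
    m = m - (16 >= r)
    print(m)
    if 32 <= m:
        j = j * (j == m)
        j = j * (r != j)
    tmp = []
    for offset in m:
        if offset <= r:
            tmp.append(m >= r)
    m = m * r - 19
    tmp = 3 % 36 // (j - 36)
    if m <= 36:
        emit(r)
        process(tmp)
    r = r + 34 % r
    record(23)
    return offset

16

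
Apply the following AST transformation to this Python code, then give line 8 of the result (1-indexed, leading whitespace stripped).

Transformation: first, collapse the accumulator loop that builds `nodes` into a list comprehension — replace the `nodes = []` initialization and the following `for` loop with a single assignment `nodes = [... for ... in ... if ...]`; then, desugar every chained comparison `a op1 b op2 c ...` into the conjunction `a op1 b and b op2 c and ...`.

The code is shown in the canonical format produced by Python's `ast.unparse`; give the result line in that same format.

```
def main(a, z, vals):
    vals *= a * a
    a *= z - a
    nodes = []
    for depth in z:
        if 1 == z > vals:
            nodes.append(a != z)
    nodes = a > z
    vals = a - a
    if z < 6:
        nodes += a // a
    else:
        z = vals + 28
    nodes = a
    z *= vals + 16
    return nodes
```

nodes += a // a

Transformed code:
def main(a, z, vals):
    vals *= a * a
    a *= z - a
    nodes = [a != z for depth in z if 1 == z and z > vals]
    nodes = a > z
    vals = a - a
    if z < 6:
        nodes += a // a
    else:
        z = vals + 28
    nodes = a
    z *= vals + 16
    return nodes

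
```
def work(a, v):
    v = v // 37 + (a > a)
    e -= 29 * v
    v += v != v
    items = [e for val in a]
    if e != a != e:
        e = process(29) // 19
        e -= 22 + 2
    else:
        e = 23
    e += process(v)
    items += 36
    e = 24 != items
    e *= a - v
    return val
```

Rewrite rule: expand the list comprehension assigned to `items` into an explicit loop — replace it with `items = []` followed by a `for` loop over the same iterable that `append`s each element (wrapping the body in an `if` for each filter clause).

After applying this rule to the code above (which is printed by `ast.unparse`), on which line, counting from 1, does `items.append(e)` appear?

7

Transformed code:
def work(a, v):
    v = v // 37 + (a > a)
    e -= 29 * v
    v += v != v
    items = []
    for val in a:
        items.append(e)
    if e != a != e:
        e = process(29) // 19
        e -= 22 + 2
    else:
        e = 23
    e += process(v)
    items += 36
    e = 24 != items
    e *= a - v
    return val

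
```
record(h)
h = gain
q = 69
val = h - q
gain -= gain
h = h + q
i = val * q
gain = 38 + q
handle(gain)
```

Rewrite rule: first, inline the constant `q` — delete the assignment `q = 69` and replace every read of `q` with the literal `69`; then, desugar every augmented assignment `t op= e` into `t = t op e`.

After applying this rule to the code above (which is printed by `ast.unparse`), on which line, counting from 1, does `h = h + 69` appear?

5

Transformed code:
record(h)
h = gain
val = h - 69
gain = gain - gain
h = h + 69
i = val * 69
gain = 38 + 69
handle(gain)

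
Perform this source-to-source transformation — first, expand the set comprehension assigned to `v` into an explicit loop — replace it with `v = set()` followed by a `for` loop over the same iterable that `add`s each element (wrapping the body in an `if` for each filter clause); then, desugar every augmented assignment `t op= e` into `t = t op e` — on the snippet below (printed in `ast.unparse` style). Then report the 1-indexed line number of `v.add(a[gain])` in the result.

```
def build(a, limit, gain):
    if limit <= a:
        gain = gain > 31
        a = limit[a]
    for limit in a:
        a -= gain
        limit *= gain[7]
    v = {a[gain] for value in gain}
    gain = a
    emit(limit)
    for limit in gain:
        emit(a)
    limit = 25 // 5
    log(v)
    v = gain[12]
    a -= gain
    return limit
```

10

Transformed code:
def build(a, limit, gain):
    if limit <= a:
        gain = gain > 31
        a = limit[a]
    for limit in a:
        a = a - gain
        limit = limit * gain[7]
    v = set()
    for value in gain:
        v.add(a[gain])
    gain = a
    emit(limit)
    for limit in gain:
        emit(a)
    limit = 25 // 5
    log(v)
    v = gain[12]
    a = a - gain
    return limit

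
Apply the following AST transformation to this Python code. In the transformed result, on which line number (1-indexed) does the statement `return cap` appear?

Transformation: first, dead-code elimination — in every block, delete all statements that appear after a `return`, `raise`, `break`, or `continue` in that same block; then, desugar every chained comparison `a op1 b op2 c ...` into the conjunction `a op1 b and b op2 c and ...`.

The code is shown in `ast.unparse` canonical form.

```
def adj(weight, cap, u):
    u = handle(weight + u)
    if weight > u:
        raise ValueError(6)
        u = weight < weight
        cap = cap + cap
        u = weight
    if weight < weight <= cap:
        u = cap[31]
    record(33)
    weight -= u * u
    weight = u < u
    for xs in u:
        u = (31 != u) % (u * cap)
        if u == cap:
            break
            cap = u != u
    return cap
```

14

Transformed code:
def adj(weight, cap, u):
    u = handle(weight + u)
    if weight > u:
        raise ValueError(6)
    if weight < weight and weight <= cap:
        u = cap[31]
    record(33)
    weight -= u * u
    weight = u < u
    for xs in u:
        u = (31 != u) % (u * cap)
        if u == cap:
            break
    return cap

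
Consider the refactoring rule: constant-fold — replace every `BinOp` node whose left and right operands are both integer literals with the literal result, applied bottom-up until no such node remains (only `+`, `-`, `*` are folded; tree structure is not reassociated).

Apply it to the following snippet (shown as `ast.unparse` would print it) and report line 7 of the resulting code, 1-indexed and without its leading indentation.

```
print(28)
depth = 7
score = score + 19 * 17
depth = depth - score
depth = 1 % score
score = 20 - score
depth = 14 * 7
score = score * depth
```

depth = 98

Transformed code:
print(28)
depth = 7
score = score + 323
depth = depth - score
depth = 1 % score
score = 20 - score
depth = 98
score = score * depth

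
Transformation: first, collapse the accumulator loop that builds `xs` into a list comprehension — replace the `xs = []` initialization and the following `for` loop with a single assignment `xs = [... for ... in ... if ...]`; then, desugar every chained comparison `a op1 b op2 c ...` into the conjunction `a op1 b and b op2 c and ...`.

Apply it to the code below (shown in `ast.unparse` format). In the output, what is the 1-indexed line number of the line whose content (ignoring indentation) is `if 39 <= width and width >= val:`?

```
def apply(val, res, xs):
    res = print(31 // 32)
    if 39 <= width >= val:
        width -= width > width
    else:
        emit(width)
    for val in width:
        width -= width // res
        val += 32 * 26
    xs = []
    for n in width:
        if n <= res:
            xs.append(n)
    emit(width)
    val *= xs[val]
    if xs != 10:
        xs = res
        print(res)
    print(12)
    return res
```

3

Transformed code:
def apply(val, res, xs):
    res = print(31 // 32)
    if 39 <= width and width >= val:
        width -= width > width
    else:
        emit(width)
    for val in width:
        width -= width // res
        val += 32 * 26
    xs = [n for n in width if n <= res]
    emit(width)
    val *= xs[val]
    if xs != 10:
        xs = res
        print(res)
    print(12)
    return res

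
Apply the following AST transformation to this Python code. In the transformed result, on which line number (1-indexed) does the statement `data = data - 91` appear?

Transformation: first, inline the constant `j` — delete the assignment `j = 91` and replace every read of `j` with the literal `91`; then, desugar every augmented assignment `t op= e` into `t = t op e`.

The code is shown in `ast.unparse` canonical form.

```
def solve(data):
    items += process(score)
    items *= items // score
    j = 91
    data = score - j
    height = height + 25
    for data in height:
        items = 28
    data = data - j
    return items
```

Transformed code:
def solve(data):
    items = items + process(score)
    items = items * (items // score)
    data = score - 91
    height = height + 25
    for data in height:
        items = 28
    data = data - 91
    return items

8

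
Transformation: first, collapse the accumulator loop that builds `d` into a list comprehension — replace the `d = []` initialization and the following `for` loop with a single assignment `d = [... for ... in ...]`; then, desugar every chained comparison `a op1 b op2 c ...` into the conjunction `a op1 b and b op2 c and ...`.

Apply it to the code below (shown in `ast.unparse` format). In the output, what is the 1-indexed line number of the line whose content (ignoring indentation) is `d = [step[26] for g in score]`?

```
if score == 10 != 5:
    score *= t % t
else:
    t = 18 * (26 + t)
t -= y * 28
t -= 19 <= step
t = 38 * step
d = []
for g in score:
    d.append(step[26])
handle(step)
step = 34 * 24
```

Transformed code:
if score == 10 and 10 != 5:
    score *= t % t
else:
    t = 18 * (26 + t)
t -= y * 28
t -= 19 <= step
t = 38 * step
d = [step[26] for g in score]
handle(step)
step = 34 * 24

8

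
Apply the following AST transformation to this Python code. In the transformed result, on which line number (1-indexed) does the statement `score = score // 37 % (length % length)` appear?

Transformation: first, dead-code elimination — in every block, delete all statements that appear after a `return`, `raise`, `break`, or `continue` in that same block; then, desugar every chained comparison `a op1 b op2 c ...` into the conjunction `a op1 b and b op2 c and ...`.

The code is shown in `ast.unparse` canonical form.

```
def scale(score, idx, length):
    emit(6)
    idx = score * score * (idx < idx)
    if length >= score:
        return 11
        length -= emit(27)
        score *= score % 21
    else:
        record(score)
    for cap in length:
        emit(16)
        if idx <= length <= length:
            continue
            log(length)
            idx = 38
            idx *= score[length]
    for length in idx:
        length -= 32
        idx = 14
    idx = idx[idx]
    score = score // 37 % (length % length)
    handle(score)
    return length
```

16

Transformed code:
def scale(score, idx, length):
    emit(6)
    idx = score * score * (idx < idx)
    if length >= score:
        return 11
    else:
        record(score)
    for cap in length:
        emit(16)
        if idx <= length and length <= length:
            continue
    for length in idx:
        length -= 32
        idx = 14
    idx = idx[idx]
    score = score // 37 % (length % length)
    handle(score)
    return length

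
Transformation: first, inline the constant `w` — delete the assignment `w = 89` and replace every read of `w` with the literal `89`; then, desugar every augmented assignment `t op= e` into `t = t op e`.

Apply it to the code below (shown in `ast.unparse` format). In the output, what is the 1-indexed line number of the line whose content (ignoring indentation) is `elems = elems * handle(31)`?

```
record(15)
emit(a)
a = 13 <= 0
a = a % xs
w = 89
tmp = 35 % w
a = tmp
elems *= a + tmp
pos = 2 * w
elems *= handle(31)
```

Transformed code:
record(15)
emit(a)
a = 13 <= 0
a = a % xs
tmp = 35 % 89
a = tmp
elems = elems * (a + tmp)
pos = 2 * 89
elems = elems * handle(31)

9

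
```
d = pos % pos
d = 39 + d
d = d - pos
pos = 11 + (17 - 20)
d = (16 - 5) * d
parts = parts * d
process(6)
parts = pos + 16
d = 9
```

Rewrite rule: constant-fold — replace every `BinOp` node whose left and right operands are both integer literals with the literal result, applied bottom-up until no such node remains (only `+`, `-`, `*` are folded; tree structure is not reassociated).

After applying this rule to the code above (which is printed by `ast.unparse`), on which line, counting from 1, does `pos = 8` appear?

Transformed code:
d = pos % pos
d = 39 + d
d = d - pos
pos = 8
d = 11 * d
parts = parts * d
process(6)
parts = pos + 16
d = 9

4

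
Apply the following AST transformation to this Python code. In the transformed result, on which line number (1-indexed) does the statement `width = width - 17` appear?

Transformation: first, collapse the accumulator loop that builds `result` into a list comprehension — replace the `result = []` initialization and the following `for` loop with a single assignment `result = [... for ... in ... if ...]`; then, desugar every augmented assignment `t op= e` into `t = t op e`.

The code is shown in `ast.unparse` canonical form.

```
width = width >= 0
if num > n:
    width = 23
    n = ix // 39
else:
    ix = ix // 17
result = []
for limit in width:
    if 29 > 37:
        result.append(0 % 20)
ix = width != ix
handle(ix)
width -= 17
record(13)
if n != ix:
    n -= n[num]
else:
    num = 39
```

Transformed code:
width = width >= 0
if num > n:
    width = 23
    n = ix // 39
else:
    ix = ix // 17
result = [0 % 20 for limit in width if 29 > 37]
ix = width != ix
handle(ix)
width = width - 17
record(13)
if n != ix:
    n = n - n[num]
else:
    num = 39

10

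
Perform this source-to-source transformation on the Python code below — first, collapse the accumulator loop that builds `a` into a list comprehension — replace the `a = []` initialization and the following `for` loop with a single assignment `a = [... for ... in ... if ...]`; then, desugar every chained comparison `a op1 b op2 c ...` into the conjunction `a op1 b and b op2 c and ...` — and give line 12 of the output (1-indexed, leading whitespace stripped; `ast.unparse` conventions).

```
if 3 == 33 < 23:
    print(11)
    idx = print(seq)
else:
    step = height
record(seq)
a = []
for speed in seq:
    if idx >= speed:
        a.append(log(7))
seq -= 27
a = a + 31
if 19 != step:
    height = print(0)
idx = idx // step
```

Transformed code:
if 3 == 33 and 33 < 23:
    print(11)
    idx = print(seq)
else:
    step = height
record(seq)
a = [log(7) for speed in seq if idx >= speed]
seq -= 27
a = a + 31
if 19 != step:
    height = print(0)
idx = idx // step

idx = idx // step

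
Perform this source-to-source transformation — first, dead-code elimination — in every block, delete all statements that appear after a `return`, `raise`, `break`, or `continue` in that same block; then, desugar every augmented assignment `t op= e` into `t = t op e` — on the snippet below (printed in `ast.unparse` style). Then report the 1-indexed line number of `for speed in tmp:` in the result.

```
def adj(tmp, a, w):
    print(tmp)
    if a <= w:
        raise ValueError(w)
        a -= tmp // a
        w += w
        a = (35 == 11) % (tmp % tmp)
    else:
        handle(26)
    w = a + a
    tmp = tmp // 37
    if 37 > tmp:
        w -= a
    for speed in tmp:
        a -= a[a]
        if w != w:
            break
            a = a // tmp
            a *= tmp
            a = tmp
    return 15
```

Transformed code:
def adj(tmp, a, w):
    print(tmp)
    if a <= w:
        raise ValueError(w)
    else:
        handle(26)
    w = a + a
    tmp = tmp // 37
    if 37 > tmp:
        w = w - a
    for speed in tmp:
        a = a - a[a]
        if w != w:
            break
    return 15

11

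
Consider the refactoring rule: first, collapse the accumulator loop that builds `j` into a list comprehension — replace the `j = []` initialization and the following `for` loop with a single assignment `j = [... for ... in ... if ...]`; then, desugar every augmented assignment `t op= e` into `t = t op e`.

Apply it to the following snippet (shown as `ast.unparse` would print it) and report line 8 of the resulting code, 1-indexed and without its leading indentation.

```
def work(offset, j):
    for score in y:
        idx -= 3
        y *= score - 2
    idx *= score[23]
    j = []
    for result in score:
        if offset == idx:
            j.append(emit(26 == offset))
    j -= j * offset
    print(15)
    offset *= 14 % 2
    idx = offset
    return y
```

Transformed code:
def work(offset, j):
    for score in y:
        idx = idx - 3
        y = y * (score - 2)
    idx = idx * score[23]
    j = [emit(26 == offset) for result in score if offset == idx]
    j = j - j * offset
    print(15)
    offset = offset * (14 % 2)
    idx = offset
    return y

print(15)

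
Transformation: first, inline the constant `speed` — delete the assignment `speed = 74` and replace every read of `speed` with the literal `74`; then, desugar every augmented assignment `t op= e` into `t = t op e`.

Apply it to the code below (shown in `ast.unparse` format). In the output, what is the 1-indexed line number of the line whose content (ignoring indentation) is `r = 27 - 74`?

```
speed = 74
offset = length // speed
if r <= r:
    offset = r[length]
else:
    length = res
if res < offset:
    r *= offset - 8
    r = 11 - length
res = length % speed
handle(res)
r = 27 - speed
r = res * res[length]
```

Transformed code:
offset = length // 74
if r <= r:
    offset = r[length]
else:
    length = res
if res < offset:
    r = r * (offset - 8)
    r = 11 - length
res = length % 74
handle(res)
r = 27 - 74
r = res * res[length]

11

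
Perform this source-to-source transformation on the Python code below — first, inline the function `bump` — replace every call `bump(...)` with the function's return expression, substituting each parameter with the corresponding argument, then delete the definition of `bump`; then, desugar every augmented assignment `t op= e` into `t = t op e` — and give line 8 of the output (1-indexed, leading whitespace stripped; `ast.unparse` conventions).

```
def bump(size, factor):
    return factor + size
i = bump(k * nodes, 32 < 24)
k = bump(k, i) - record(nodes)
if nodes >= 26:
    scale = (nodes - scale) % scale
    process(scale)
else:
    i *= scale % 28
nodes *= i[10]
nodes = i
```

nodes = nodes * i[10]

Transformed code:
i = (32 < 24) + k * nodes
k = i + k - record(nodes)
if nodes >= 26:
    scale = (nodes - scale) % scale
    process(scale)
else:
    i = i * (scale % 28)
nodes = nodes * i[10]
nodes = i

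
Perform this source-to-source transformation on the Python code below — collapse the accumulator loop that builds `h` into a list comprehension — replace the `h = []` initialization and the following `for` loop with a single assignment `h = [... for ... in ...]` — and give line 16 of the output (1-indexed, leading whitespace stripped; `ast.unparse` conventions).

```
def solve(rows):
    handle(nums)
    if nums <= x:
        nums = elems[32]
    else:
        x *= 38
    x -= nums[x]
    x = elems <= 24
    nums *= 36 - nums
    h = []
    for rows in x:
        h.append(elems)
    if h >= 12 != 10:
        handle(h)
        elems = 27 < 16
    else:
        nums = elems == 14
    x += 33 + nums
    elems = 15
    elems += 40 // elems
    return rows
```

Transformed code:
def solve(rows):
    handle(nums)
    if nums <= x:
        nums = elems[32]
    else:
        x *= 38
    x -= nums[x]
    x = elems <= 24
    nums *= 36 - nums
    h = [elems for rows in x]
    if h >= 12 != 10:
        handle(h)
        elems = 27 < 16
    else:
        nums = elems == 14
    x += 33 + nums
    elems = 15
    elems += 40 // elems
    return rows

x += 33 + nums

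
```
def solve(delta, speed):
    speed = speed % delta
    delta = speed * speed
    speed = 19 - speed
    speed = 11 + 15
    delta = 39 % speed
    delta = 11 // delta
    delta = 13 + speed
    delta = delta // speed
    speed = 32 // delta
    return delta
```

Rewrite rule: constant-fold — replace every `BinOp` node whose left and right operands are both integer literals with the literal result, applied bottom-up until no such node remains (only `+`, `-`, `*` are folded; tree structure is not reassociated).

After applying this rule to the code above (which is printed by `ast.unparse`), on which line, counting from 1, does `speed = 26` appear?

Transformed code:
def solve(delta, speed):
    speed = speed % delta
    delta = speed * speed
    speed = 19 - speed
    speed = 26
    delta = 39 % speed
    delta = 11 // delta
    delta = 13 + speed
    delta = delta // speed
    speed = 32 // delta
    return delta

5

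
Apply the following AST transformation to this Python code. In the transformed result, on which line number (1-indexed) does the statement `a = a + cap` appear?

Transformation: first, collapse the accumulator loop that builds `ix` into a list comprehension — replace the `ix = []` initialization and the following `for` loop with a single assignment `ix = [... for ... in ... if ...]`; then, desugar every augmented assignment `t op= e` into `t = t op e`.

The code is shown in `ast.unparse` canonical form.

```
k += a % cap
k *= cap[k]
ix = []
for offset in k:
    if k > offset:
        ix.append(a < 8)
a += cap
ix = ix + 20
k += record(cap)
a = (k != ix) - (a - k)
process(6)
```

4

Transformed code:
k = k + a % cap
k = k * cap[k]
ix = [a < 8 for offset in k if k > offset]
a = a + cap
ix = ix + 20
k = k + record(cap)
a = (k != ix) - (a - k)
process(6)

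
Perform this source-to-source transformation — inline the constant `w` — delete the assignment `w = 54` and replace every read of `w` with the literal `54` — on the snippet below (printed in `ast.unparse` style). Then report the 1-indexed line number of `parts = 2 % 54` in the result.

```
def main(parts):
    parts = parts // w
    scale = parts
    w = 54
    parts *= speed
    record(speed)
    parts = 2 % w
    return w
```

6

Transformed code:
def main(parts):
    parts = parts // 54
    scale = parts
    parts *= speed
    record(speed)
    parts = 2 % 54
    return 54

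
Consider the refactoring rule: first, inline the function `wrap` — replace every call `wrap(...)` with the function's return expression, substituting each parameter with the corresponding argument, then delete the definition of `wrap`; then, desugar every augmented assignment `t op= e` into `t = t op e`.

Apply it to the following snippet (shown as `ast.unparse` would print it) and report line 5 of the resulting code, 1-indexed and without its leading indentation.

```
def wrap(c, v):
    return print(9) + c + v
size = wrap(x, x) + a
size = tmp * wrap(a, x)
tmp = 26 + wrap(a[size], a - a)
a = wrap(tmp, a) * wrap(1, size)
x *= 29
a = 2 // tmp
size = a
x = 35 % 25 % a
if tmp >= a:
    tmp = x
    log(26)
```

x = x * 29

Transformed code:
size = print(9) + x + x + a
size = tmp * (print(9) + a + x)
tmp = 26 + (print(9) + a[size] + (a - a))
a = (print(9) + tmp + a) * (print(9) + 1 + size)
x = x * 29
a = 2 // tmp
size = a
x = 35 % 25 % a
if tmp >= a:
    tmp = x
    log(26)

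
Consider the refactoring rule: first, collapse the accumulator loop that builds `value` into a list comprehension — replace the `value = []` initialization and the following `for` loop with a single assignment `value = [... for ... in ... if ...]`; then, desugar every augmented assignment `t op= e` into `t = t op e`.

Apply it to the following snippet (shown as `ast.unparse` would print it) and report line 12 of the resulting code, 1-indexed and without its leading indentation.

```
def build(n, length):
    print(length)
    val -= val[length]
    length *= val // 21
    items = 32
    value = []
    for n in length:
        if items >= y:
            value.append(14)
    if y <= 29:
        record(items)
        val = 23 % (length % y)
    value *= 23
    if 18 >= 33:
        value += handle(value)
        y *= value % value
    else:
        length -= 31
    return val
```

value = value + handle(value)

Transformed code:
def build(n, length):
    print(length)
    val = val - val[length]
    length = length * (val // 21)
    items = 32
    value = [14 for n in length if items >= y]
    if y <= 29:
        record(items)
        val = 23 % (length % y)
    value = value * 23
    if 18 >= 33:
        value = value + handle(value)
        y = y * (value % value)
    else:
        length = length - 31
    return val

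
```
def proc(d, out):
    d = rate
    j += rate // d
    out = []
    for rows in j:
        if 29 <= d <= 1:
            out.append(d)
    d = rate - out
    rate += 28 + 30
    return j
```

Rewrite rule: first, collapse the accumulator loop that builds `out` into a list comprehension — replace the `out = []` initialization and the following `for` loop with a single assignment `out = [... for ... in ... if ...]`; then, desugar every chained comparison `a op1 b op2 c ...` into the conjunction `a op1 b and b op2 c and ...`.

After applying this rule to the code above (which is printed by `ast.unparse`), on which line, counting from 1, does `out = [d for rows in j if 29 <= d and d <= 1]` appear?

Transformed code:
def proc(d, out):
    d = rate
    j += rate // d
    out = [d for rows in j if 29 <= d and d <= 1]
    d = rate - out
    rate += 28 + 30
    return j

4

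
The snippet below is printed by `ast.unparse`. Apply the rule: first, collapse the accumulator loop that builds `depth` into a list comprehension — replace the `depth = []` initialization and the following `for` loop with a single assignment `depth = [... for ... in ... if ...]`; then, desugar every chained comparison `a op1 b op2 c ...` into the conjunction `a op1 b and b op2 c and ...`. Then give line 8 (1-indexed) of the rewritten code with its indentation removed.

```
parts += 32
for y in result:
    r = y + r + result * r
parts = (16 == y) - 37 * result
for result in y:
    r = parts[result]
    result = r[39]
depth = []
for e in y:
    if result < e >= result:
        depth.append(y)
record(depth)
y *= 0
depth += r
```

depth = [y for e in y if result < e and e >= result]

Transformed code:
parts += 32
for y in result:
    r = y + r + result * r
parts = (16 == y) - 37 * result
for result in y:
    r = parts[result]
    result = r[39]
depth = [y for e in y if result < e and e >= result]
record(depth)
y *= 0
depth += r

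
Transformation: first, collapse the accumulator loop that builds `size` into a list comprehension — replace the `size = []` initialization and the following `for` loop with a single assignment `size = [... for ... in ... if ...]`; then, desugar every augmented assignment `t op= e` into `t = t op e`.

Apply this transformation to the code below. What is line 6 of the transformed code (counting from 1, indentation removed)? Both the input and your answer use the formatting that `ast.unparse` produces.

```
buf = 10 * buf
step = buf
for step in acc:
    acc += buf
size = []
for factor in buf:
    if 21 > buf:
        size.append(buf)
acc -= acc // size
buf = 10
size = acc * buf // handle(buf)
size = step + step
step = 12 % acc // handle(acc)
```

Transformed code:
buf = 10 * buf
step = buf
for step in acc:
    acc = acc + buf
size = [buf for factor in buf if 21 > buf]
acc = acc - acc // size
buf = 10
size = acc * buf // handle(buf)
size = step + step
step = 12 % acc // handle(acc)

acc = acc - acc // size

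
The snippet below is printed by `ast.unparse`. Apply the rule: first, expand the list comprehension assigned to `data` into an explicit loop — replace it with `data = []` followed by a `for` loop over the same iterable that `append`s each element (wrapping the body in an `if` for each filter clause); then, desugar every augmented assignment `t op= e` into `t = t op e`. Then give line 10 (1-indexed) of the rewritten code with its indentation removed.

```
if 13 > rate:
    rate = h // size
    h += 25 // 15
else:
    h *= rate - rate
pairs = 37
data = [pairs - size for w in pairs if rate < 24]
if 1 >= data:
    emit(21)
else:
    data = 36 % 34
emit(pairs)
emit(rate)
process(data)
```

data.append(pairs - size)

Transformed code:
if 13 > rate:
    rate = h // size
    h = h + 25 // 15
else:
    h = h * (rate - rate)
pairs = 37
data = []
for w in pairs:
    if rate < 24:
        data.append(pairs - size)
if 1 >= data:
    emit(21)
else:
    data = 36 % 34
emit(pairs)
emit(rate)
process(data)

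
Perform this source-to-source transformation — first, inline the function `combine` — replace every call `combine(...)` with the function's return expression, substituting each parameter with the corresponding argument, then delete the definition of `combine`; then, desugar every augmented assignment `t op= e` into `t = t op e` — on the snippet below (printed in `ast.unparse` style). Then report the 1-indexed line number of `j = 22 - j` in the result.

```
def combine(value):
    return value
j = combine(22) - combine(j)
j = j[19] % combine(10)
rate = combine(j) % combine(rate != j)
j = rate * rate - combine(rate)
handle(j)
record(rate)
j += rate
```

Transformed code:
j = 22 - j
j = j[19] % 10
rate = j % (rate != j)
j = rate * rate - rate
handle(j)
record(rate)
j = j + rate

1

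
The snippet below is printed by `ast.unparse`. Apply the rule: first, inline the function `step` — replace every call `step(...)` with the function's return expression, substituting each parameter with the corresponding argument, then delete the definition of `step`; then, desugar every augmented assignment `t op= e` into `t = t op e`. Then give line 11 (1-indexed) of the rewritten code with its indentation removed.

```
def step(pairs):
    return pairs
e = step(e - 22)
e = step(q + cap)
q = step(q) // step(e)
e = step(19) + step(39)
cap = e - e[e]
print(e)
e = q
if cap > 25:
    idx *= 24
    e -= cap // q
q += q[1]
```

q = q + q[1]

Transformed code:
e = e - 22
e = q + cap
q = q // e
e = 19 + 39
cap = e - e[e]
print(e)
e = q
if cap > 25:
    idx = idx * 24
    e = e - cap // q
q = q + q[1]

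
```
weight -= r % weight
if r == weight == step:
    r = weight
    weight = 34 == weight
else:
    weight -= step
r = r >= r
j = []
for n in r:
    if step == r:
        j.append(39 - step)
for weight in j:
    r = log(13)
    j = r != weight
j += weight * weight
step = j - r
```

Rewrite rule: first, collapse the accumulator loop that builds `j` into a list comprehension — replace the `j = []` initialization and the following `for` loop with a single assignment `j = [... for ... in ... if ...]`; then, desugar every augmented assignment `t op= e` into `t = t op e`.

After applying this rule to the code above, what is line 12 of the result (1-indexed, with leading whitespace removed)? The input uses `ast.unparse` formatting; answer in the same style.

Transformed code:
weight = weight - r % weight
if r == weight == step:
    r = weight
    weight = 34 == weight
else:
    weight = weight - step
r = r >= r
j = [39 - step for n in r if step == r]
for weight in j:
    r = log(13)
    j = r != weight
j = j + weight * weight
step = j - r

j = j + weight * weight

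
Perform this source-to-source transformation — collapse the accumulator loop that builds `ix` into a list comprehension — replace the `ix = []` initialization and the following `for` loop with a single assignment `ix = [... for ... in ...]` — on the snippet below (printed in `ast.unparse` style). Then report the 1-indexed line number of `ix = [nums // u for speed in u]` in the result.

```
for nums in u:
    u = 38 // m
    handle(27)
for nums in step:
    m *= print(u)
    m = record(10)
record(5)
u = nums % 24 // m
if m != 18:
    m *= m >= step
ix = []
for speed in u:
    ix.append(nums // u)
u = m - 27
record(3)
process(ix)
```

11

Transformed code:
for nums in u:
    u = 38 // m
    handle(27)
for nums in step:
    m *= print(u)
    m = record(10)
record(5)
u = nums % 24 // m
if m != 18:
    m *= m >= step
ix = [nums // u for speed in u]
u = m - 27
record(3)
process(ix)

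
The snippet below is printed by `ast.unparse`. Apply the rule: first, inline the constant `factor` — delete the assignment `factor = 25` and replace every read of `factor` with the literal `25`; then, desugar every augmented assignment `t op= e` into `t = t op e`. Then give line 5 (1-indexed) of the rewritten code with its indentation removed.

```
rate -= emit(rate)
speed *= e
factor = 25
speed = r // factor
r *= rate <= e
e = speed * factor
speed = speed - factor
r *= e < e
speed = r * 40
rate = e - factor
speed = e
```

Transformed code:
rate = rate - emit(rate)
speed = speed * e
speed = r // 25
r = r * (rate <= e)
e = speed * 25
speed = speed - 25
r = r * (e < e)
speed = r * 40
rate = e - 25
speed = e

e = speed * 25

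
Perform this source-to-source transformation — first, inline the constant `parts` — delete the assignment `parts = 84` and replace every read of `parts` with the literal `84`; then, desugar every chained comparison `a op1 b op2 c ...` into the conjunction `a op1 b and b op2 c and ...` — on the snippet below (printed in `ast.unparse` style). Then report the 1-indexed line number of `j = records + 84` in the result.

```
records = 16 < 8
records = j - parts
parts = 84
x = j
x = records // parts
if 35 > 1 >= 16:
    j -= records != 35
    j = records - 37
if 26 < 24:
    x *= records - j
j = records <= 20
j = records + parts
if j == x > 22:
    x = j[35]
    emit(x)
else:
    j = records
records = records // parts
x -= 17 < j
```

11

Transformed code:
records = 16 < 8
records = j - 84
x = j
x = records // 84
if 35 > 1 and 1 >= 16:
    j -= records != 35
    j = records - 37
if 26 < 24:
    x *= records - j
j = records <= 20
j = records + 84
if j == x and x > 22:
    x = j[35]
    emit(x)
else:
    j = records
records = records // 84
x -= 17 < j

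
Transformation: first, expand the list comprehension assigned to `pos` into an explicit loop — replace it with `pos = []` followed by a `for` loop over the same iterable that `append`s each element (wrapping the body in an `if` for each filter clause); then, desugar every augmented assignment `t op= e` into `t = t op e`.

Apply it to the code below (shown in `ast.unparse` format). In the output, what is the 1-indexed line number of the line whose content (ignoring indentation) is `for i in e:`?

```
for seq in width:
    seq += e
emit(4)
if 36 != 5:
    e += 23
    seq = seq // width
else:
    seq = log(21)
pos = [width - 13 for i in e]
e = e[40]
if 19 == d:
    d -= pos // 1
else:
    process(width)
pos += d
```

10

Transformed code:
for seq in width:
    seq = seq + e
emit(4)
if 36 != 5:
    e = e + 23
    seq = seq // width
else:
    seq = log(21)
pos = []
for i in e:
    pos.append(width - 13)
e = e[40]
if 19 == d:
    d = d - pos // 1
else:
    process(width)
pos = pos + d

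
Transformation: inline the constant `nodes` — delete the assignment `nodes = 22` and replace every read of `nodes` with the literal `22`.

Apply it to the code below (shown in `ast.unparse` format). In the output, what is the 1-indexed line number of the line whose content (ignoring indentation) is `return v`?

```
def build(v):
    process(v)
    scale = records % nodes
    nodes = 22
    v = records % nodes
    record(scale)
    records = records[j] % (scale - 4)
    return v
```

Transformed code:
def build(v):
    process(v)
    scale = records % 22
    v = records % 22
    record(scale)
    records = records[j] % (scale - 4)
    return v

7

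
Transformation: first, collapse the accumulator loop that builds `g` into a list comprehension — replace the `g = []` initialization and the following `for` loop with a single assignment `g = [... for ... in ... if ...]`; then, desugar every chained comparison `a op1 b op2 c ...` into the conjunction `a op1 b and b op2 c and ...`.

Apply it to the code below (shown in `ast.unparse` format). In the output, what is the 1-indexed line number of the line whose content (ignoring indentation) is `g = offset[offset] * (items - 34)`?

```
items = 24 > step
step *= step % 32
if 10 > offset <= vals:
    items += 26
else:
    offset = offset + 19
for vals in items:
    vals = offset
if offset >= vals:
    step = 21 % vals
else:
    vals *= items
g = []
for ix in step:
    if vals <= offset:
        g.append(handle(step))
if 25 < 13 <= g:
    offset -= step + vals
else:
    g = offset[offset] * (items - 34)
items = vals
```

Transformed code:
items = 24 > step
step *= step % 32
if 10 > offset and offset <= vals:
    items += 26
else:
    offset = offset + 19
for vals in items:
    vals = offset
if offset >= vals:
    step = 21 % vals
else:
    vals *= items
g = [handle(step) for ix in step if vals <= offset]
if 25 < 13 and 13 <= g:
    offset -= step + vals
else:
    g = offset[offset] * (items - 34)
items = vals

17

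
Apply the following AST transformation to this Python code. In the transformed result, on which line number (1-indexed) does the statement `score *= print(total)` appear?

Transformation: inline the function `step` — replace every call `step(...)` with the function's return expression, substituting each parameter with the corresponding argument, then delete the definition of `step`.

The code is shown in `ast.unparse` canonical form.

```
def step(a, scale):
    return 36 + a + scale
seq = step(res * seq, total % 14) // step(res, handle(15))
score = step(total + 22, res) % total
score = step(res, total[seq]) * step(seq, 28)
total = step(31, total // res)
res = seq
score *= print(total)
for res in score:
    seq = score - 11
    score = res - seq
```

Transformed code:
seq = (36 + res * seq + total % 14) // (36 + res + handle(15))
score = (36 + (total + 22) + res) % total
score = (36 + res + total[seq]) * (36 + seq + 28)
total = 36 + 31 + total // res
res = seq
score *= print(total)
for res in score:
    seq = score - 11
    score = res - seq

6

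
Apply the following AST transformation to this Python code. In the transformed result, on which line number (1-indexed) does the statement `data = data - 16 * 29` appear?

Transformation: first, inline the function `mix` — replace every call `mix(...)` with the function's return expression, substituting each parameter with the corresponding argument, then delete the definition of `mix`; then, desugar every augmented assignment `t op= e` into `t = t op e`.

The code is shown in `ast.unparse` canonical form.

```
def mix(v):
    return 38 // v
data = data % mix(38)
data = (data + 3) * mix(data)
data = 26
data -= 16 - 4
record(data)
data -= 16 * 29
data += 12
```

6

Transformed code:
data = data % (38 // 38)
data = (data + 3) * (38 // data)
data = 26
data = data - (16 - 4)
record(data)
data = data - 16 * 29
data = data + 12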